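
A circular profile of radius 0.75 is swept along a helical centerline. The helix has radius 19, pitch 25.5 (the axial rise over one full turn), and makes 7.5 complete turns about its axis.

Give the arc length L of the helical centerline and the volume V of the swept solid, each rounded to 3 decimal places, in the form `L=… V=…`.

2πR = 2π·19 = 119.380521
per-turn = √(119.380521² + 25.5²) = √(14251.7088 + 650.25) = √14901.9588 = 122.073579
L = 7.5 × 122.073579 = 915.551845
V = π·0.75² × L = 1.767146 × 915.551845 = 1617.913659

L=915.552 V=1617.914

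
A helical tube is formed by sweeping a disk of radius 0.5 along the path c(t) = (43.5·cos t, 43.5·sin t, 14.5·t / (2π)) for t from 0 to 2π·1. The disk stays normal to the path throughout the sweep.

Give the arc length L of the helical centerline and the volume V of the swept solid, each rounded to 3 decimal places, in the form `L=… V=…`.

L=273.703 V=214.966

2πR = 2π·43.5 = 273.318561
per-turn = √(273.318561² + 14.5²) = √(74703.0357 + 210.25) = √74913.2857 = 273.702915
L = 1 × 273.702915 = 273.702915
V = π·0.5² × L = 0.785398 × 273.702915 = 214.965767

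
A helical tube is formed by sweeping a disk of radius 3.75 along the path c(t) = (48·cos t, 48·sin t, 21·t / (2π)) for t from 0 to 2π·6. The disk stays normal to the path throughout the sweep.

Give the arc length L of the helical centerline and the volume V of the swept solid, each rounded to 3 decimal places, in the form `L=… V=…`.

2πR = 2π·48 = 301.592895
per-turn = √(301.592895² + 21²) = √(90958.2742 + 441) = √91399.2742 = 302.323129
L = 6 × 302.323129 = 1813.938772
V = π·3.75² × L = 44.178647 × 1813.938772 = 80137.360142

L=1813.939 V=80137.360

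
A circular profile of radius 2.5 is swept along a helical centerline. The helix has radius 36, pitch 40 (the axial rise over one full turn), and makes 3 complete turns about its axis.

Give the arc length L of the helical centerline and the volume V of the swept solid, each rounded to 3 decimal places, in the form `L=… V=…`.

L=689.113 V=13530.696

2πR = 2π·36 = 226.194671
per-turn = √(226.194671² + 40²) = √(51164.0292 + 1600) = √52764.0292 = 229.704221
L = 3 × 229.704221 = 689.112663
V = π·2.5² × L = 19.634954 × 689.112663 = 13530.695506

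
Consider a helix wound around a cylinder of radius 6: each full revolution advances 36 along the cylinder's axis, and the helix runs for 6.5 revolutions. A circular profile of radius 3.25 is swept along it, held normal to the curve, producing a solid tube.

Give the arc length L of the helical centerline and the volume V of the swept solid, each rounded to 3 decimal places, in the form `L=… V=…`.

L=338.825 V=11243.269

2πR = 2π·6 = 37.699112
per-turn = √(37.699112² + 36²) = √(1421.2230 + 1296) = √2717.2230 = 52.126989
L = 6.5 × 52.126989 = 338.825432
V = π·3.25² × L = 33.183072 × 338.825432 = 11243.268833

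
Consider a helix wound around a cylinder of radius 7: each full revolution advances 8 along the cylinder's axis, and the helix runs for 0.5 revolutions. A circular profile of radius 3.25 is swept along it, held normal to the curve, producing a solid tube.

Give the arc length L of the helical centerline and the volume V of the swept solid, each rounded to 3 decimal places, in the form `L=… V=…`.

2πR = 2π·7 = 43.982297
per-turn = √(43.982297² + 8²) = √(1934.4425 + 64) = √1998.4425 = 44.703942
L = 0.5 × 44.703942 = 22.351971
V = π·3.25² × L = 33.183072 × 22.351971 = 741.707078

L=22.352 V=741.707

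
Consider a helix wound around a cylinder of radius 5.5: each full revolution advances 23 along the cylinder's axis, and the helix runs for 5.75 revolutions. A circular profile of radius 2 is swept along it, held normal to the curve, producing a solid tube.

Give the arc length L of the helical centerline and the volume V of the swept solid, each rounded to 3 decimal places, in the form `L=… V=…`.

2πR = 2π·5.5 = 34.557519
per-turn = √(34.557519² + 23²) = √(1194.2221 + 529) = √1723.2221 = 41.511711
L = 5.75 × 41.511711 = 238.692337
V = π·2² × L = 12.566371 × 238.692337 = 2999.496370

L=238.692 V=2999.496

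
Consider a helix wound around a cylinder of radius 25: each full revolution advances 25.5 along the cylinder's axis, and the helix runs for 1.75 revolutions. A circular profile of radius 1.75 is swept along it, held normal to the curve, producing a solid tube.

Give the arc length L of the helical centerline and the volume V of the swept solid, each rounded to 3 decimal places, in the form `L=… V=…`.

2πR = 2π·25 = 157.079633
per-turn = √(157.079633² + 25.5²) = √(24674.0110 + 650.25) = √25324.2610 = 159.135983
L = 1.75 × 159.135983 = 278.487970
V = π·1.75² × L = 9.621128 × 278.487970 = 2679.368265

L=278.488 V=2679.368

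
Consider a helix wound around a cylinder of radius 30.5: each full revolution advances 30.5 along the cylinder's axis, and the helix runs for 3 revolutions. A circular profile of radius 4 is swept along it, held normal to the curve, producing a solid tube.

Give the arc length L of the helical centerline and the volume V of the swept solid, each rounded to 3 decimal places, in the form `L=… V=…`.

L=582.147 V=29261.913

2πR = 2π·30.5 = 191.637152
per-turn = √(191.637152² + 30.5²) = √(36724.7980 + 930.25) = √37655.0480 = 194.049087
L = 3 × 194.049087 = 582.147260
V = π·4² × L = 50.265482 × 582.147260 = 29261.912862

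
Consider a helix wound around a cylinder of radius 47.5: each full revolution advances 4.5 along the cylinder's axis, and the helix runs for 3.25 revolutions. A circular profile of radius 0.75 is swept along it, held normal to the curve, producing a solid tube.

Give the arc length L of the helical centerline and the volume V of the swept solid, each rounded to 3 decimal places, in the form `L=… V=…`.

2πR = 2π·47.5 = 298.451302
per-turn = √(298.451302² + 4.5²) = √(89073.1797 + 20.25) = √89093.4297 = 298.485225
L = 3.25 × 298.485225 = 970.076982
V = π·0.75² × L = 1.767146 × 970.076982 = 1714.267530

L=970.077 V=1714.268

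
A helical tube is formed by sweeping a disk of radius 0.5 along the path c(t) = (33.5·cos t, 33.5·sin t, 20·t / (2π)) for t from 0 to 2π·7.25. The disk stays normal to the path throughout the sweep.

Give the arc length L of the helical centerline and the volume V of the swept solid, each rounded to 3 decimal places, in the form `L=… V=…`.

L=1532.902 V=1203.938

2πR = 2π·33.5 = 210.486708
per-turn = √(210.486708² + 20²) = √(44304.6542 + 400) = √44704.6542 = 211.434752
L = 7.25 × 211.434752 = 1532.901949
V = π·0.5² × L = 0.785398 × 1532.901949 = 1203.938375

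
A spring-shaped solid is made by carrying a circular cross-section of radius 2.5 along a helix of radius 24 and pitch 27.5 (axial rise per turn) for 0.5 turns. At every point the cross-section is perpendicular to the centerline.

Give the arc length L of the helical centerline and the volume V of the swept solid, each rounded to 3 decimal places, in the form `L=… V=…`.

L=76.642 V=1504.857

2πR = 2π·24 = 150.796447
per-turn = √(150.796447² + 27.5²) = √(22739.5685 + 756.25) = √23495.8185 = 153.283458
L = 0.5 × 153.283458 = 76.641729
V = π·2.5² × L = 19.634954 × 76.641729 = 1504.856831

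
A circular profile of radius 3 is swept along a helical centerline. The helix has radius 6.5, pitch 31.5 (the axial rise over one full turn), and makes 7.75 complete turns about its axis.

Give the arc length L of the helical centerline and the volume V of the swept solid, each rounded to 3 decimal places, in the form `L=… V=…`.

2πR = 2π·6.5 = 40.840704
per-turn = √(40.840704² + 31.5²) = √(1667.9631 + 992.25) = √2660.2131 = 51.577254
L = 7.75 × 51.577254 = 399.723720
V = π·3² × L = 28.274334 × 399.723720 = 11301.921906

L=399.724 V=11301.922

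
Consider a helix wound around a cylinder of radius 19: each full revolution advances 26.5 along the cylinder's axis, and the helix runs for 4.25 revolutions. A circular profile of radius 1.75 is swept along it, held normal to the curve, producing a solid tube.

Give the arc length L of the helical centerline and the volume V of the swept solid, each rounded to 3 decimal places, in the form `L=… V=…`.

L=519.717 V=5000.265

2πR = 2π·19 = 119.380521
per-turn = √(119.380521² + 26.5²) = √(14251.7088 + 702.25) = √14953.9588 = 122.286380
L = 4.25 × 122.286380 = 519.717115
V = π·1.75² × L = 9.621128 × 519.717115 = 5000.264632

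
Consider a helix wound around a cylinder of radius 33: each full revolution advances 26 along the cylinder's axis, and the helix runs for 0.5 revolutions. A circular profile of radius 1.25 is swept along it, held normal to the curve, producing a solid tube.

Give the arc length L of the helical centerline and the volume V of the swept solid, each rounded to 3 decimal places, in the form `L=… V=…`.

L=104.484 V=512.887

2πR = 2π·33 = 207.345115
per-turn = √(207.345115² + 26²) = √(42991.9968 + 676) = √43667.9968 = 208.968889
L = 0.5 × 208.968889 = 104.484445
V = π·1.25² × L = 4.908739 × 104.484445 = 512.886819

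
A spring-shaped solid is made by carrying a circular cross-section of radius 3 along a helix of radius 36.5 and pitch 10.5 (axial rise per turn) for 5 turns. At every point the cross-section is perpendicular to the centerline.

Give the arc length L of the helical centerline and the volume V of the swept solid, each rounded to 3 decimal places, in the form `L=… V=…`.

2πR = 2π·36.5 = 229.336264
per-turn = √(229.336264² + 10.5²) = √(52595.1219 + 110.25) = √52705.3719 = 229.576505
L = 5 × 229.576505 = 1147.882527
V = π·3² × L = 28.274334 × 1147.882527 = 32455.613833

L=1147.883 V=32455.614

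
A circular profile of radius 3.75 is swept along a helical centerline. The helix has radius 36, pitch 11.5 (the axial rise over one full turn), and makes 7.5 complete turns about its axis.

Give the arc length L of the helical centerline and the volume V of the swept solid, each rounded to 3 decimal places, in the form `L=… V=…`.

L=1698.651 V=75044.109

2πR = 2π·36 = 226.194671
per-turn = √(226.194671² + 11.5²) = √(51164.0292 + 132.25) = √51296.2792 = 226.486819
L = 7.5 × 226.486819 = 1698.651143
V = π·3.75² × L = 44.178647 × 1698.651143 = 75044.108701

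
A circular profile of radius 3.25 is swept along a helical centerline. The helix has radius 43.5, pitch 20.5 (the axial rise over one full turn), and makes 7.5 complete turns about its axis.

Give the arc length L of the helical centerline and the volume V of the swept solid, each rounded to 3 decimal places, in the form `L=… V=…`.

L=2055.647 V=68212.685

2πR = 2π·43.5 = 273.318561
per-turn = √(273.318561² + 20.5²) = √(74703.0357 + 420.25) = √75123.2857 = 274.086274
L = 7.5 × 274.086274 = 2055.647057
V = π·3.25² × L = 33.183072 × 2055.647057 = 68212.685115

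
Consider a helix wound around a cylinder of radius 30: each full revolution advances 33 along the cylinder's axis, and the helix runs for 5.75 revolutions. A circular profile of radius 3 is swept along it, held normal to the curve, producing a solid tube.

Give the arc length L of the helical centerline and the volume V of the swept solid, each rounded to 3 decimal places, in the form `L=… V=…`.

2πR = 2π·30 = 188.495559
per-turn = √(188.495559² + 33²) = √(35530.5758 + 1089) = √36619.5758 = 191.362420
L = 5.75 × 191.362420 = 1100.333916
V = π·3² × L = 28.274334 × 1100.333916 = 31111.208518

L=1100.334 V=31111.209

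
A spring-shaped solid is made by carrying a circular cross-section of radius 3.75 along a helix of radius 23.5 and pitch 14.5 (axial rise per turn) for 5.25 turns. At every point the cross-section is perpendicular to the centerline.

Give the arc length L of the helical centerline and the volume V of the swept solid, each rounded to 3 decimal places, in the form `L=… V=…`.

2πR = 2π·23.5 = 147.654855
per-turn = √(147.654855² + 14.5²) = √(21801.9561 + 210.25) = √22012.2061 = 148.365111
L = 5.25 × 148.365111 = 778.916832
V = π·3.75² × L = 44.178647 × 778.916832 = 34411.491525

L=778.917 V=34411.492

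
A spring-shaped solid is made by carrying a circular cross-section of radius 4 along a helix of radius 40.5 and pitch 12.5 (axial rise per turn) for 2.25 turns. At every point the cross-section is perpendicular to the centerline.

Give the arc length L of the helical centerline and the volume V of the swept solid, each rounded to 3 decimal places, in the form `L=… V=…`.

2πR = 2π·40.5 = 254.469005
per-turn = √(254.469005² + 12.5²) = √(64754.4745 + 156.25) = √64910.7245 = 254.775832
L = 2.25 × 254.775832 = 573.245622
V = π·4² × L = 50.265482 × 573.245622 = 28814.467735

L=573.246 V=28814.468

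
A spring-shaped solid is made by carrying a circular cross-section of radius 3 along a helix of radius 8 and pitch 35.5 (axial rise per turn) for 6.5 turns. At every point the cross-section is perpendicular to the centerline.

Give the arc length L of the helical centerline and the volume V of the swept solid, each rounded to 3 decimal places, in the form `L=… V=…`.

2πR = 2π·8 = 50.265482
per-turn = √(50.265482² + 35.5²) = √(2526.6187 + 1260.25) = √3786.8687 = 61.537539
L = 6.5 × 61.537539 = 399.994005
V = π·3² × L = 28.274334 × 399.994005 = 11309.564036

L=399.994 V=11309.564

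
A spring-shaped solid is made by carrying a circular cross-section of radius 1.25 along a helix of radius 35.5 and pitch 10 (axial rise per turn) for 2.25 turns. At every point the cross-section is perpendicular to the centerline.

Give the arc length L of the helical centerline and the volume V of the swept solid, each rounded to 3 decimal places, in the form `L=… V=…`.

2πR = 2π·35.5 = 223.053078
per-turn = √(223.053078² + 10²) = √(49752.6758 + 100) = √49852.6758 = 223.277128
L = 2.25 × 223.277128 = 502.373537
V = π·1.25² × L = 4.908739 × 502.373537 = 2466.020336

L=502.374 V=2466.020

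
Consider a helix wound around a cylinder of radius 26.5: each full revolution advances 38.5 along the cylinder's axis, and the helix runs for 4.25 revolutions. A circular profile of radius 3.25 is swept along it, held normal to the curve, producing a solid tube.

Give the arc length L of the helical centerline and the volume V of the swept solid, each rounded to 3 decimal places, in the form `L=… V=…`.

2πR = 2π·26.5 = 166.504411
per-turn = √(166.504411² + 38.5²) = √(27723.7188 + 1482.25) = √29205.9688 = 170.897539
L = 4.25 × 170.897539 = 726.314540
V = π·3.25² × L = 33.183072 × 726.314540 = 24101.347963

L=726.315 V=24101.348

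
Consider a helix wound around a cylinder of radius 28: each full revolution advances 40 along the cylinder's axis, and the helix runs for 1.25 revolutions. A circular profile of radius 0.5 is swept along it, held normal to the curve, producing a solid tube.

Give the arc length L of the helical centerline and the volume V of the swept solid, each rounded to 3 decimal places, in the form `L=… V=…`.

L=225.524 V=177.126

2πR = 2π·28 = 175.929189
per-turn = √(175.929189² + 40²) = √(30951.0794 + 1600) = √32551.0794 = 180.419177
L = 1.25 × 180.419177 = 225.523971
V = π·0.5² × L = 0.785398 × 225.523971 = 177.126113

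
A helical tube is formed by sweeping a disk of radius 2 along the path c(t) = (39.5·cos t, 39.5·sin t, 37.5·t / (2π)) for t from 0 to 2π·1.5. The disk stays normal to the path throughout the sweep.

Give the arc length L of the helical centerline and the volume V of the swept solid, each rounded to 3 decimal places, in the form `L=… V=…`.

2πR = 2π·39.5 = 248.185820
per-turn = √(248.185820² + 37.5²) = √(61596.2011 + 1406.25) = √63002.4511 = 251.002891
L = 1.5 × 251.002891 = 376.504336
V = π·2² × L = 12.566371 × 376.504336 = 4731.293022

L=376.504 V=4731.293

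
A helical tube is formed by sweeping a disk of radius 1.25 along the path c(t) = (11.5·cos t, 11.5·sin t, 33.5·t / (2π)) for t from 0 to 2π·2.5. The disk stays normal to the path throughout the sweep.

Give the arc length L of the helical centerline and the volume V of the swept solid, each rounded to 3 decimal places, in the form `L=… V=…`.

L=199.112 V=977.387

2πR = 2π·11.5 = 72.256631
per-turn = √(72.256631² + 33.5²) = √(5221.0207 + 1122.25) = √6343.2707 = 79.644653
L = 2.5 × 79.644653 = 199.111632
V = π·1.25² × L = 4.908739 × 199.111632 = 977.386939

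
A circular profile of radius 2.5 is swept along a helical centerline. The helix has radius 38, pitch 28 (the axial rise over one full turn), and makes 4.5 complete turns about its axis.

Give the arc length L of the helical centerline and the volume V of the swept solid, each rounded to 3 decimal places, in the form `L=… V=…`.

L=1081.788 V=21240.850

2πR = 2π·38 = 238.761042
per-turn = √(238.761042² + 28²) = √(57006.8350 + 784) = √57790.8350 = 240.397244
L = 4.5 × 240.397244 = 1081.787599
V = π·2.5² × L = 19.634954 × 1081.787599 = 21240.849834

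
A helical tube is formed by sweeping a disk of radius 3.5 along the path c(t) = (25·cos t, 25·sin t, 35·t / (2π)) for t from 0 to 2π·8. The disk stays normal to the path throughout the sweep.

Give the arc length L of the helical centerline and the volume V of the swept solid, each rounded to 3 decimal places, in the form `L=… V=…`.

2πR = 2π·25 = 157.079633
per-turn = √(157.079633² + 35²) = √(24674.0110 + 1225) = √25899.0110 = 160.931697
L = 8 × 160.931697 = 1287.453574
V = π·3.5² × L = 38.484510 × 1287.453574 = 49547.019936

L=1287.454 V=49547.020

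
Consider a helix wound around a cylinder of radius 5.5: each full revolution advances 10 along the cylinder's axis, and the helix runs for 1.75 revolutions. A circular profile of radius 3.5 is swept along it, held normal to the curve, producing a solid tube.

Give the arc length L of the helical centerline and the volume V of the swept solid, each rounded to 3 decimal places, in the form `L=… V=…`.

2πR = 2π·5.5 = 34.557519
per-turn = √(34.557519² + 10²) = √(1194.2221 + 100) = √1294.2221 = 35.975299
L = 1.75 × 35.975299 = 62.956773
V = π·3.5² × L = 38.484510 × 62.956773 = 2422.860565

L=62.957 V=2422.861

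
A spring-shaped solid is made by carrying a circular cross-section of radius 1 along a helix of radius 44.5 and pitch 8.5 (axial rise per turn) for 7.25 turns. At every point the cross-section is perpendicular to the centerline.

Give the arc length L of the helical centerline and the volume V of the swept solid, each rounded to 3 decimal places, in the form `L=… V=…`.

L=2028.049 V=6371.304

2πR = 2π·44.5 = 279.601746
per-turn = √(279.601746² + 8.5²) = √(78177.1365 + 72.25) = √78249.3865 = 279.730918
L = 7.25 × 279.730918 = 2028.049155
V = π·1² × L = 3.141593 × 2028.049155 = 6371.304327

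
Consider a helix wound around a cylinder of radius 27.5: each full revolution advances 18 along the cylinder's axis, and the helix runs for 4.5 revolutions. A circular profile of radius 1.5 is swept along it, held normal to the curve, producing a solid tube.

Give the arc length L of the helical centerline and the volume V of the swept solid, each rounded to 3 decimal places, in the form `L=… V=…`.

2πR = 2π·27.5 = 172.787596
per-turn = √(172.787596² + 18²) = √(29855.5533 + 324) = √30179.5533 = 173.722633
L = 4.5 × 173.722633 = 781.751850
V = π·1.5² × L = 7.068583 × 781.751850 = 5525.878203

L=781.752 V=5525.878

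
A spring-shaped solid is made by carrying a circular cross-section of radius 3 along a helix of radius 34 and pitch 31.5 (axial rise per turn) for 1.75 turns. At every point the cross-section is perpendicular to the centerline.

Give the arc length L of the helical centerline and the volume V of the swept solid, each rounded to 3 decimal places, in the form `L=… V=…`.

L=377.892 V=10684.640

2πR = 2π·34 = 213.628300
per-turn = √(213.628300² + 31.5²) = √(45637.0508 + 992.25) = √46629.3008 = 215.938187
L = 1.75 × 215.938187 = 377.891828
V = π·3² × L = 28.274334 × 377.891828 = 10684.639712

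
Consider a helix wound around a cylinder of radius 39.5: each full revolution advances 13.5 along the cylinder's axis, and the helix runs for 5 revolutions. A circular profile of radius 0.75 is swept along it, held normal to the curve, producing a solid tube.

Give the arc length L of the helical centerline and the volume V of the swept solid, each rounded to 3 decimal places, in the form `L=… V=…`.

2πR = 2π·39.5 = 248.185820
per-turn = √(248.185820² + 13.5²) = √(61596.2011 + 182.25) = √61778.4511 = 248.552713
L = 5 × 248.552713 = 1242.763564
V = π·0.75² × L = 1.767146 × 1242.763564 = 2196.144497

L=1242.764 V=2196.144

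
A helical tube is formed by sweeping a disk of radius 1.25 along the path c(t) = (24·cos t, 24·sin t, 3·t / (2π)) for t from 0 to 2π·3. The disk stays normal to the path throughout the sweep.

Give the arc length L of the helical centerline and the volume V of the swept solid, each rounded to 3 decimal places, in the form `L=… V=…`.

L=452.479 V=2221.100

2πR = 2π·24 = 150.796447
per-turn = √(150.796447² + 3²) = √(22739.5685 + 9) = √22748.5685 = 150.826286
L = 3 × 150.826286 = 452.478858
V = π·1.25² × L = 4.908739 × 452.478858 = 2221.100400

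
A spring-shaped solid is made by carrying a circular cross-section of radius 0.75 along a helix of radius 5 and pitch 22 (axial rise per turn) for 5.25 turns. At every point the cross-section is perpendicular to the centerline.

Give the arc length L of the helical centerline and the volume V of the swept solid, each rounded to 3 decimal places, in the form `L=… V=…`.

2πR = 2π·5 = 31.415927
per-turn = √(31.415927² + 22²) = √(986.9604 + 484) = √1470.9604 = 38.353102
L = 5.25 × 38.353102 = 201.353786
V = π·0.75² × L = 1.767146 × 201.353786 = 355.821511

L=201.354 V=355.822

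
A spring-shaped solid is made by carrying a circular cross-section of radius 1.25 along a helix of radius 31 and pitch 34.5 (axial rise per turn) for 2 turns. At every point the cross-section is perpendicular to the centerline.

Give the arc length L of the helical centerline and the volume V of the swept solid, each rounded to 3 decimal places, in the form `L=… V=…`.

2πR = 2π·31 = 194.778745
per-turn = √(194.778745² + 34.5²) = √(37938.7593 + 1190.25) = √39129.0093 = 197.810539
L = 2 × 197.810539 = 395.621078
V = π·1.25² × L = 4.908739 × 395.621078 = 1942.000425

L=395.621 V=1942.000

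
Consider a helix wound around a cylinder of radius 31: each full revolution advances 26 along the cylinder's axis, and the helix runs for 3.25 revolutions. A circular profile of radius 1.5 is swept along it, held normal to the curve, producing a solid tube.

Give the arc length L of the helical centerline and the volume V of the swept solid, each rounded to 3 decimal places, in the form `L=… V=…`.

L=638.646 V=4514.321

2πR = 2π·31 = 194.778745
per-turn = √(194.778745² + 26²) = √(37938.7593 + 676) = √38614.7593 = 196.506385
L = 3.25 × 196.506385 = 638.645751
V = π·1.5² × L = 7.068583 × 638.645751 = 4514.320799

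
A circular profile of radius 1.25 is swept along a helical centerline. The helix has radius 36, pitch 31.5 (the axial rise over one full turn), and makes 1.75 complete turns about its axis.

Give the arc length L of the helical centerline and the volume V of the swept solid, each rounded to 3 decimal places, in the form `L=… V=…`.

2πR = 2π·36 = 226.194671
per-turn = √(226.194671² + 31.5²) = √(51164.0292 + 992.25) = √52156.2792 = 228.377493
L = 1.75 × 228.377493 = 399.660612
V = π·1.25² × L = 4.908739 × 399.660612 = 1961.829443

L=399.661 V=1961.829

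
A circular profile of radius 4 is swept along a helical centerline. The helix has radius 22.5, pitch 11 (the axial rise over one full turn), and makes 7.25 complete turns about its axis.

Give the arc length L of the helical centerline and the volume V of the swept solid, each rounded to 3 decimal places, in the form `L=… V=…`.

2πR = 2π·22.5 = 141.371669
per-turn = √(141.371669² + 11²) = √(19985.9489 + 121) = √20106.9489 = 141.798974
L = 7.25 × 141.798974 = 1028.042559
V = π·4² × L = 50.265482 × 1028.042559 = 51675.055192

L=1028.043 V=51675.055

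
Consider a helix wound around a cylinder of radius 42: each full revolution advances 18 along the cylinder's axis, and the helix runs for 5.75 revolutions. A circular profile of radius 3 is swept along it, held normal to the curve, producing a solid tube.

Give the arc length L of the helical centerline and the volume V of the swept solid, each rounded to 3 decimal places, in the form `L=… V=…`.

L=1520.915 V=43002.858

2πR = 2π·42 = 263.893783
per-turn = √(263.893783² + 18²) = √(69639.9287 + 324) = √69963.9287 = 264.506954
L = 5.75 × 264.506954 = 1520.914985
V = π·3² × L = 28.274334 × 1520.914985 = 43002.858088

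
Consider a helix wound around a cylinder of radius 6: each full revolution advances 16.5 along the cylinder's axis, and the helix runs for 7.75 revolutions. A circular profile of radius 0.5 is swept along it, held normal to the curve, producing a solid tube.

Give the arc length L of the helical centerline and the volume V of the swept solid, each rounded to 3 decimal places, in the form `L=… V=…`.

2πR = 2π·6 = 37.699112
per-turn = √(37.699112² + 16.5²) = √(1421.2230 + 272.25) = √1693.4730 = 41.151829
L = 7.75 × 41.151829 = 318.926675
V = π·0.5² × L = 0.785398 × 318.926675 = 250.484425

L=318.927 V=250.484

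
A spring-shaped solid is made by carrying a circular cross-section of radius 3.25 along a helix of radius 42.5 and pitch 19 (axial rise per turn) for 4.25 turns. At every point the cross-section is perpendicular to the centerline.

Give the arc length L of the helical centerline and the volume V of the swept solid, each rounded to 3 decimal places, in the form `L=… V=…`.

2πR = 2π·42.5 = 267.035376
per-turn = √(267.035376² + 19²) = √(71307.8918 + 361) = √71668.8918 = 267.710463
L = 4.25 × 267.710463 = 1137.769466
V = π·3.25² × L = 33.183072 × 1137.769466 = 37754.686574

L=1137.769 V=37754.687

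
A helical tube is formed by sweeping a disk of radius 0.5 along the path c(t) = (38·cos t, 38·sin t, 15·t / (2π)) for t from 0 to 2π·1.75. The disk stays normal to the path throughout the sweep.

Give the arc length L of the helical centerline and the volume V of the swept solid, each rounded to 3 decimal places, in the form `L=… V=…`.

L=418.656 V=328.811

2πR = 2π·38 = 238.761042
per-turn = √(238.761042² + 15²) = √(57006.8350 + 225) = √57231.8350 = 239.231760
L = 1.75 × 239.231760 = 418.655580
V = π·0.5² × L = 0.785398 × 418.655580 = 328.811324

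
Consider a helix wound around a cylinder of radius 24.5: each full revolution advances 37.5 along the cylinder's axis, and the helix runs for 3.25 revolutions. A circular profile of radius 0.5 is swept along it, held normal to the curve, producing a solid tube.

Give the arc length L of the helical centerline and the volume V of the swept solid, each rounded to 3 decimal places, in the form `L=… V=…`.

L=514.929 V=404.425

2πR = 2π·24.5 = 153.938040
per-turn = √(153.938040² + 37.5²) = √(23696.9202 + 1406.25) = √25103.1702 = 158.439800
L = 3.25 × 158.439800 = 514.929349
V = π·0.5² × L = 0.785398 × 514.929349 = 404.424565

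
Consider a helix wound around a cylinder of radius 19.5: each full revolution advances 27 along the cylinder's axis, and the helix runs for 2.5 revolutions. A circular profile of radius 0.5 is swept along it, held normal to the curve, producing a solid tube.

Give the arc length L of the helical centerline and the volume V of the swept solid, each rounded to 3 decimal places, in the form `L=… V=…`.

L=313.655 V=246.344

2πR = 2π·19.5 = 122.522113
per-turn = √(122.522113² + 27²) = √(15011.6683 + 729) = √15740.6683 = 125.461820
L = 2.5 × 125.461820 = 313.654550
V = π·0.5² × L = 0.785398 × 313.654550 = 246.343708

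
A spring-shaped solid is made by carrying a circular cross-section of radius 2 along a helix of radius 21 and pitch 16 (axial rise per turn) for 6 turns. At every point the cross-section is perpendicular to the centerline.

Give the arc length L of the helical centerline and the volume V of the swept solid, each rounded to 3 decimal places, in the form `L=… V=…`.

2πR = 2π·21 = 131.946891
per-turn = √(131.946891² + 16²) = √(17409.9822 + 256) = √17665.9822 = 132.913439
L = 6 × 132.913439 = 797.480632
V = π·2² × L = 12.566371 × 797.480632 = 10021.437175

L=797.481 V=10021.437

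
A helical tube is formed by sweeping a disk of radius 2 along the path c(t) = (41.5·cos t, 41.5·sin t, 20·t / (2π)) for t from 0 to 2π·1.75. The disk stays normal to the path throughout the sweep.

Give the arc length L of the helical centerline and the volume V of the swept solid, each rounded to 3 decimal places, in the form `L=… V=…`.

2πR = 2π·41.5 = 260.752190
per-turn = √(260.752190² + 20²) = √(67991.7047 + 400) = √68391.7047 = 261.518077
L = 1.75 × 261.518077 = 457.656635
V = π·2² × L = 12.566371 × 457.656635 = 5751.082891

L=457.657 V=5751.083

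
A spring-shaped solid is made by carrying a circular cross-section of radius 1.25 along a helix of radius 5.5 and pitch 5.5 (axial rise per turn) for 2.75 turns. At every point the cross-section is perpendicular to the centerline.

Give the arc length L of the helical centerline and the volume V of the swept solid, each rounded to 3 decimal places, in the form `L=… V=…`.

L=96.229 V=472.364

2πR = 2π·5.5 = 34.557519
per-turn = √(34.557519² + 5.5²) = √(1194.2221 + 30.25) = √1224.4721 = 34.992458
L = 2.75 × 34.992458 = 96.229260
V = π·1.25² × L = 4.908739 × 96.229260 = 472.364276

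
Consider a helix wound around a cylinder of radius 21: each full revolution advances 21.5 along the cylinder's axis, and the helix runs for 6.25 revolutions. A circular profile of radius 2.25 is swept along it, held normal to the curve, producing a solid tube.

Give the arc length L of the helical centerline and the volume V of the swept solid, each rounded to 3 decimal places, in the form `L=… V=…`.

2πR = 2π·21 = 131.946891
per-turn = √(131.946891² + 21.5²) = √(17409.9822 + 462.25) = √17872.2322 = 133.687068
L = 6.25 × 133.687068 = 835.544175
V = π·2.25² × L = 15.904313 × 835.544175 = 13288.755930

L=835.544 V=13288.756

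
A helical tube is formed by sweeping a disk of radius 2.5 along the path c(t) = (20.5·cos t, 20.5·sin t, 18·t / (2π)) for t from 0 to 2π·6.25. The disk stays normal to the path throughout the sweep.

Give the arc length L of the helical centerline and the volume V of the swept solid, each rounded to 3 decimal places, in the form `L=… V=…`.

2πR = 2π·20.5 = 128.805299
per-turn = √(128.805299² + 18²) = √(16590.8050 + 324) = √16914.8050 = 130.056930
L = 6.25 × 130.056930 = 812.855811
V = π·2.5² × L = 19.634954 × 812.855811 = 15960.386536

L=812.856 V=15960.387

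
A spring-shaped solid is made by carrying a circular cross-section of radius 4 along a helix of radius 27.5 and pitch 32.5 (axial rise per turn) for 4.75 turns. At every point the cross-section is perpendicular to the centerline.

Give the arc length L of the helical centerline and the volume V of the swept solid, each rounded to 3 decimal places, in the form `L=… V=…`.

2πR = 2π·27.5 = 172.787596
per-turn = √(172.787596² + 32.5²) = √(29855.5533 + 1056.25) = √30911.8033 = 175.817528
L = 4.75 × 175.817528 = 835.133260
V = π·4² × L = 50.265482 × 835.133260 = 41978.376239

L=835.133 V=41978.376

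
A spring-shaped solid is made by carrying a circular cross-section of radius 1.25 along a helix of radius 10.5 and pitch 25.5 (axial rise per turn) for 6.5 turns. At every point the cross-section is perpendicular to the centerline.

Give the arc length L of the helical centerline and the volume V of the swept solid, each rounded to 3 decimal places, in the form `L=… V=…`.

L=459.746 V=2256.771

2πR = 2π·10.5 = 65.973446
per-turn = √(65.973446² + 25.5²) = √(4352.4955 + 650.25) = √5002.7455 = 70.730089
L = 6.5 × 70.730089 = 459.745581
V = π·1.25² × L = 4.908739 × 459.745581 = 2256.770843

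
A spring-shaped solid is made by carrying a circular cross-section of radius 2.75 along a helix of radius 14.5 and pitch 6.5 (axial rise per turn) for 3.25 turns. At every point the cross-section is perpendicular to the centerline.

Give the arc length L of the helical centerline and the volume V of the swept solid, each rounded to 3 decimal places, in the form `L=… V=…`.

2πR = 2π·14.5 = 91.106187
per-turn = √(91.106187² + 6.5²) = √(8300.3373 + 42.25) = √8342.5873 = 91.337765
L = 3.25 × 91.337765 = 296.847736
V = π·2.75² × L = 23.758294 × 296.847736 = 7052.595917

L=296.848 V=7052.596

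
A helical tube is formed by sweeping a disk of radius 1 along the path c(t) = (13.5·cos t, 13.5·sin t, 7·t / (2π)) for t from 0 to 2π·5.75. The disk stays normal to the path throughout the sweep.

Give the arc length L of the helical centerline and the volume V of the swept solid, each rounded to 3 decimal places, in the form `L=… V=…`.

2πR = 2π·13.5 = 84.823002
per-turn = √(84.823002² + 7²) = √(7194.9416 + 49) = √7243.9416 = 85.111348
L = 5.75 × 85.111348 = 489.390253
V = π·1² × L = 3.141593 × 489.390253 = 1537.464823

L=489.390 V=1537.465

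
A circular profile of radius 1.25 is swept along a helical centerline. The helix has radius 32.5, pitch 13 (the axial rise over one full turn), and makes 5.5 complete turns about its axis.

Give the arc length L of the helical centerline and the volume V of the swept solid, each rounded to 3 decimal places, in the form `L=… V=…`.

2πR = 2π·32.5 = 204.203522
per-turn = √(204.203522² + 13²) = √(41699.0786 + 169) = √41868.0786 = 204.616907
L = 5.5 × 204.616907 = 1125.392988
V = π·1.25² × L = 4.908739 × 1125.392988 = 5524.259912

L=1125.393 V=5524.260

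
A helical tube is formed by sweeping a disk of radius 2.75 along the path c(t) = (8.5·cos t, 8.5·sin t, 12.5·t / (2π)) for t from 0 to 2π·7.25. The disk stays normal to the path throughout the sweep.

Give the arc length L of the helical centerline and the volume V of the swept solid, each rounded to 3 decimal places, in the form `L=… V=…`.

L=397.665 V=9447.851

2πR = 2π·8.5 = 53.407075
per-turn = √(53.407075² + 12.5²) = √(2852.3157 + 156.25) = √3008.5657 = 54.850394
L = 7.25 × 54.850394 = 397.665353
V = π·2.75² × L = 23.758294 × 397.665353 = 9447.850551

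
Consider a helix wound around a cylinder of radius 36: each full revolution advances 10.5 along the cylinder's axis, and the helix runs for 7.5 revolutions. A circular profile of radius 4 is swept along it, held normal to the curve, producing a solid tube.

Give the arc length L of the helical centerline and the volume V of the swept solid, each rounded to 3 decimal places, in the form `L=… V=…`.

2πR = 2π·36 = 226.194671
per-turn = √(226.194671² + 10.5²) = √(51164.0292 + 110.25) = √51274.2792 = 226.438246
L = 7.5 × 226.438246 = 1698.286844
V = π·4² × L = 50.265482 × 1698.286844 = 85365.207585

L=1698.287 V=85365.208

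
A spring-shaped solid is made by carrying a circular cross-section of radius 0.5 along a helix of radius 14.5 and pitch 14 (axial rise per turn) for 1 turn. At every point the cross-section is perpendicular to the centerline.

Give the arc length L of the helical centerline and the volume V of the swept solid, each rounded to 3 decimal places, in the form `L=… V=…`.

L=92.176 V=72.395

2πR = 2π·14.5 = 91.106187
per-turn = √(91.106187² + 14²) = √(8300.3373 + 196) = √8496.3373 = 92.175579
L = 1 × 92.175579 = 92.175579
V = π·0.5² × L = 0.785398 × 92.175579 = 72.394530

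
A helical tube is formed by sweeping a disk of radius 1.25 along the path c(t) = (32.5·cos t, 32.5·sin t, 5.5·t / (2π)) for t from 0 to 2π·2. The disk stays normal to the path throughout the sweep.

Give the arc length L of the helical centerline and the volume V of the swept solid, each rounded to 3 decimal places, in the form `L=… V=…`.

2πR = 2π·32.5 = 204.203522
per-turn = √(204.203522² + 5.5²) = √(41699.0786 + 30.25) = √41729.3286 = 204.277577
L = 2 × 204.277577 = 408.555155
V = π·1.25² × L = 4.908739 × 408.555155 = 2005.490426

L=408.555 V=2005.490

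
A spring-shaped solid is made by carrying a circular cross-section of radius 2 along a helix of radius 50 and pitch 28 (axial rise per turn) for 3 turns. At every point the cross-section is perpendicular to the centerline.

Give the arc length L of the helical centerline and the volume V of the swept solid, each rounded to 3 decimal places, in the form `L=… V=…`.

2πR = 2π·50 = 314.159265
per-turn = √(314.159265² + 28²) = √(98696.0440 + 784) = √99480.0440 = 315.404572
L = 3 × 315.404572 = 946.213716
V = π·2² × L = 12.566371 × 946.213716 = 11890.472234

L=946.214 V=11890.472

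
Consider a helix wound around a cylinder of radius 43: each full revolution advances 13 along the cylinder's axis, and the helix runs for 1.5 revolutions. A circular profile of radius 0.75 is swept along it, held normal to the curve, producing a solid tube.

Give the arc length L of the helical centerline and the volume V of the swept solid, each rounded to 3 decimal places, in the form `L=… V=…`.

L=405.734 V=716.992

2πR = 2π·43 = 270.176968
per-turn = √(270.176968² + 13²) = √(72995.5942 + 169) = √73164.5942 = 270.489545
L = 1.5 × 270.489545 = 405.734318
V = π·0.75² × L = 1.767146 × 405.734318 = 716.991723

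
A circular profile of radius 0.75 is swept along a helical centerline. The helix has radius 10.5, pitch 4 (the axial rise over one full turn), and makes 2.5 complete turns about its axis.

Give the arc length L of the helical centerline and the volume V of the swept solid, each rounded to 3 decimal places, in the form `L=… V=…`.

2πR = 2π·10.5 = 65.973446
per-turn = √(65.973446² + 4²) = √(4352.4955 + 16) = √4368.4955 = 66.094595
L = 2.5 × 66.094595 = 165.236488
V = π·0.75² × L = 1.767146 × 165.236488 = 291.996978

L=165.236 V=291.997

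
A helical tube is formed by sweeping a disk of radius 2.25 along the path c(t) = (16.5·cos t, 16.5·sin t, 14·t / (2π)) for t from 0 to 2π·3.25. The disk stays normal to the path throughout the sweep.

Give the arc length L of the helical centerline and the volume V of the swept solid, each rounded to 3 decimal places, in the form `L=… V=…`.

L=339.994 V=5407.373

2πR = 2π·16.5 = 103.672558
per-turn = √(103.672558² + 14²) = √(10747.9992 + 196) = √10943.9992 = 104.613571
L = 3.25 × 104.613571 = 339.994105
V = π·2.25² × L = 15.904313 × 339.994105 = 5407.372600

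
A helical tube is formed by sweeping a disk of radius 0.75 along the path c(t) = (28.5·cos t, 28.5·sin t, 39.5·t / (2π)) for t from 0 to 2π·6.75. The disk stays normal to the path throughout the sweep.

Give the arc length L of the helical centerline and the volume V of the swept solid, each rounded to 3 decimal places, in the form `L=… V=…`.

L=1237.785 V=2187.347

2πR = 2π·28.5 = 179.070781
per-turn = √(179.070781² + 39.5²) = √(32066.3447 + 1560.25) = √33626.5947 = 183.375556
L = 6.75 × 183.375556 = 1237.785006
V = π·0.75² × L = 1.767146 × 1237.785006 = 2187.346658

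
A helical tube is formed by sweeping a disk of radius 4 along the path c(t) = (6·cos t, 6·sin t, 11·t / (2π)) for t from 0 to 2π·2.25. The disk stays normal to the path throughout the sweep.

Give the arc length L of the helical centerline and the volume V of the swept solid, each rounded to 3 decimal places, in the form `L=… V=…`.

L=88.360 V=4441.462

2πR = 2π·6 = 37.699112
per-turn = √(37.699112² + 11²) = √(1421.2230 + 121) = √1542.2230 = 39.271148
L = 2.25 × 39.271148 = 88.360082
V = π·4² × L = 50.265482 × 88.360082 = 4441.462157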